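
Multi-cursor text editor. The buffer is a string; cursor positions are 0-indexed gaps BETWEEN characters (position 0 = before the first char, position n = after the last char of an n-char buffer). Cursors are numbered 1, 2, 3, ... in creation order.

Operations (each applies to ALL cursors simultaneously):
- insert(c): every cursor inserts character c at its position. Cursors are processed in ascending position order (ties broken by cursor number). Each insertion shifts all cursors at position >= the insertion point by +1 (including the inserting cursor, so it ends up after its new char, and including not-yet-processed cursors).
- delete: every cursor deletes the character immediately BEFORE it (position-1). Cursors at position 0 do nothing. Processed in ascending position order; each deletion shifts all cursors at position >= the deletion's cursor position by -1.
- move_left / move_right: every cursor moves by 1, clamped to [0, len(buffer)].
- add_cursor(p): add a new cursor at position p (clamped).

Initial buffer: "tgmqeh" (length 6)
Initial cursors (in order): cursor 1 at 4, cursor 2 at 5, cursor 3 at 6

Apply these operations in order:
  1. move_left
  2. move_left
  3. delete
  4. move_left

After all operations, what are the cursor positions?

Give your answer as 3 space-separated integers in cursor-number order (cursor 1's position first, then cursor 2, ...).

Answer: 0 0 0

Derivation:
After op 1 (move_left): buffer="tgmqeh" (len 6), cursors c1@3 c2@4 c3@5, authorship ......
After op 2 (move_left): buffer="tgmqeh" (len 6), cursors c1@2 c2@3 c3@4, authorship ......
After op 3 (delete): buffer="teh" (len 3), cursors c1@1 c2@1 c3@1, authorship ...
After op 4 (move_left): buffer="teh" (len 3), cursors c1@0 c2@0 c3@0, authorship ...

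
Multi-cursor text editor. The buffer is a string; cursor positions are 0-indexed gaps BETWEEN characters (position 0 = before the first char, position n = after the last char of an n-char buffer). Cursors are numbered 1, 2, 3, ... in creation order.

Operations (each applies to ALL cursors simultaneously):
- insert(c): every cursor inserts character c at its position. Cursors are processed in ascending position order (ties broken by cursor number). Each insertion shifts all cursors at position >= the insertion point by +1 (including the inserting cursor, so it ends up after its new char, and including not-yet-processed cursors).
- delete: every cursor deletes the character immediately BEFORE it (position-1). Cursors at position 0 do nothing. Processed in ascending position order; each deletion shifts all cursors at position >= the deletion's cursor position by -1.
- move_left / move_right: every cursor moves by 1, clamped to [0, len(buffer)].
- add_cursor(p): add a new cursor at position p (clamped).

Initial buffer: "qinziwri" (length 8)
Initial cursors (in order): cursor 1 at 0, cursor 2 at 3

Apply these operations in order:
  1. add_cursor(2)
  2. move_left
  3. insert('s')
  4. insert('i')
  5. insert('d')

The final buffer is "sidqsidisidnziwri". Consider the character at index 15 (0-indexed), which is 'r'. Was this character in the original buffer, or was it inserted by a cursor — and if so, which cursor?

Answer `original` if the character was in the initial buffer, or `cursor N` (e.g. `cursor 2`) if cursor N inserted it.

Answer: original

Derivation:
After op 1 (add_cursor(2)): buffer="qinziwri" (len 8), cursors c1@0 c3@2 c2@3, authorship ........
After op 2 (move_left): buffer="qinziwri" (len 8), cursors c1@0 c3@1 c2@2, authorship ........
After op 3 (insert('s')): buffer="sqsisnziwri" (len 11), cursors c1@1 c3@3 c2@5, authorship 1.3.2......
After op 4 (insert('i')): buffer="siqsiisinziwri" (len 14), cursors c1@2 c3@5 c2@8, authorship 11.33.22......
After op 5 (insert('d')): buffer="sidqsidisidnziwri" (len 17), cursors c1@3 c3@7 c2@11, authorship 111.333.222......
Authorship (.=original, N=cursor N): 1 1 1 . 3 3 3 . 2 2 2 . . . . . .
Index 15: author = original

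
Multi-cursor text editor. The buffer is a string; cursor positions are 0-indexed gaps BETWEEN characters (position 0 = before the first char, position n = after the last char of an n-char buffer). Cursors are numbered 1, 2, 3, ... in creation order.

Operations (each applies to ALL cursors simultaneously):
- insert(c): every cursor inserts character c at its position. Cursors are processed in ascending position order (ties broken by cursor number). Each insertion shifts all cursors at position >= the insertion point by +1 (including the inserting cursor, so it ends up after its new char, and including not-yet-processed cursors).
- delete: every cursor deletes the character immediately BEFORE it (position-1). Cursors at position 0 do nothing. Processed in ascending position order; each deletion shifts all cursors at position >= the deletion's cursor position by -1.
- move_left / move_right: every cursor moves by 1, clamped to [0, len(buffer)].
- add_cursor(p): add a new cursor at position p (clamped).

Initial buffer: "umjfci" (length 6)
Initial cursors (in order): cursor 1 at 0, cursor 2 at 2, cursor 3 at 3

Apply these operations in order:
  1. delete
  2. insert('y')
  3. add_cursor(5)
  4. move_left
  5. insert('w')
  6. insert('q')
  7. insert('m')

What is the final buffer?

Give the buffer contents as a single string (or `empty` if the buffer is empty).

Answer: wqmyuywwqqmmywqmfci

Derivation:
After op 1 (delete): buffer="ufci" (len 4), cursors c1@0 c2@1 c3@1, authorship ....
After op 2 (insert('y')): buffer="yuyyfci" (len 7), cursors c1@1 c2@4 c3@4, authorship 1.23...
After op 3 (add_cursor(5)): buffer="yuyyfci" (len 7), cursors c1@1 c2@4 c3@4 c4@5, authorship 1.23...
After op 4 (move_left): buffer="yuyyfci" (len 7), cursors c1@0 c2@3 c3@3 c4@4, authorship 1.23...
After op 5 (insert('w')): buffer="wyuywwywfci" (len 11), cursors c1@1 c2@6 c3@6 c4@8, authorship 11.22334...
After op 6 (insert('q')): buffer="wqyuywwqqywqfci" (len 15), cursors c1@2 c2@9 c3@9 c4@12, authorship 111.22323344...
After op 7 (insert('m')): buffer="wqmyuywwqqmmywqmfci" (len 19), cursors c1@3 c2@12 c3@12 c4@16, authorship 1111.22323233444...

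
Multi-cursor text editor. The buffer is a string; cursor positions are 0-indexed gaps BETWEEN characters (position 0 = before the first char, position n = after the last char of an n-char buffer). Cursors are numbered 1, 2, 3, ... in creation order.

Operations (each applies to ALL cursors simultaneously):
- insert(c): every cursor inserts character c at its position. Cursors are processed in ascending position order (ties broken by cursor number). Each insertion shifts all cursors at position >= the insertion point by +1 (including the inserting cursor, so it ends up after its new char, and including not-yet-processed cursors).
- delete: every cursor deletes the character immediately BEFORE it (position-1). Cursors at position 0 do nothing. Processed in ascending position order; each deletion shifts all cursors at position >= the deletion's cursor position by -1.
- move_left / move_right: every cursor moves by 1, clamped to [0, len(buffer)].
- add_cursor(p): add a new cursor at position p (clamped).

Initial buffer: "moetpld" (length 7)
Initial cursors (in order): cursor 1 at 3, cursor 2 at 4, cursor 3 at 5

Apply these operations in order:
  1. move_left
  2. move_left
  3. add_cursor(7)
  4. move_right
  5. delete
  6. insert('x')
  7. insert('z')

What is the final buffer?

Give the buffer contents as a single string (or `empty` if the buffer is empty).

After op 1 (move_left): buffer="moetpld" (len 7), cursors c1@2 c2@3 c3@4, authorship .......
After op 2 (move_left): buffer="moetpld" (len 7), cursors c1@1 c2@2 c3@3, authorship .......
After op 3 (add_cursor(7)): buffer="moetpld" (len 7), cursors c1@1 c2@2 c3@3 c4@7, authorship .......
After op 4 (move_right): buffer="moetpld" (len 7), cursors c1@2 c2@3 c3@4 c4@7, authorship .......
After op 5 (delete): buffer="mpl" (len 3), cursors c1@1 c2@1 c3@1 c4@3, authorship ...
After op 6 (insert('x')): buffer="mxxxplx" (len 7), cursors c1@4 c2@4 c3@4 c4@7, authorship .123..4
After op 7 (insert('z')): buffer="mxxxzzzplxz" (len 11), cursors c1@7 c2@7 c3@7 c4@11, authorship .123123..44

Answer: mxxxzzzplxz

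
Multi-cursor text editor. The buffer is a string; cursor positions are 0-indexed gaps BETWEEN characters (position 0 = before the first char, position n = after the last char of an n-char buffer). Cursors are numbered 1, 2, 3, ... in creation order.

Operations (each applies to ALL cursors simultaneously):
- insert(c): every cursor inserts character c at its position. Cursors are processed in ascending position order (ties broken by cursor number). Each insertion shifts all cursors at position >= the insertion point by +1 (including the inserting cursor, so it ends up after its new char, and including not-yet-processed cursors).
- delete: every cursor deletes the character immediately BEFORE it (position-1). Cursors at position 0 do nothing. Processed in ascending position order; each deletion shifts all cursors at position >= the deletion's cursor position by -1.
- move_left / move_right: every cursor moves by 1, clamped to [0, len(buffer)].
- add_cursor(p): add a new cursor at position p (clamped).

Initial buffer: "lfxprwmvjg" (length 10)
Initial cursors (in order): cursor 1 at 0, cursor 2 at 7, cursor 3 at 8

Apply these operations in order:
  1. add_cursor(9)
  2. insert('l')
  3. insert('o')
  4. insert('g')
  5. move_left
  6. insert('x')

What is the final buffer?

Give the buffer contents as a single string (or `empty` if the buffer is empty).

After op 1 (add_cursor(9)): buffer="lfxprwmvjg" (len 10), cursors c1@0 c2@7 c3@8 c4@9, authorship ..........
After op 2 (insert('l')): buffer="llfxprwmlvljlg" (len 14), cursors c1@1 c2@9 c3@11 c4@13, authorship 1.......2.3.4.
After op 3 (insert('o')): buffer="lolfxprwmlovlojlog" (len 18), cursors c1@2 c2@11 c3@14 c4@17, authorship 11.......22.33.44.
After op 4 (insert('g')): buffer="loglfxprwmlogvlogjlogg" (len 22), cursors c1@3 c2@13 c3@17 c4@21, authorship 111.......222.333.444.
After op 5 (move_left): buffer="loglfxprwmlogvlogjlogg" (len 22), cursors c1@2 c2@12 c3@16 c4@20, authorship 111.......222.333.444.
After op 6 (insert('x')): buffer="loxglfxprwmloxgvloxgjloxgg" (len 26), cursors c1@3 c2@14 c3@19 c4@24, authorship 1111.......2222.3333.4444.

Answer: loxglfxprwmloxgvloxgjloxgg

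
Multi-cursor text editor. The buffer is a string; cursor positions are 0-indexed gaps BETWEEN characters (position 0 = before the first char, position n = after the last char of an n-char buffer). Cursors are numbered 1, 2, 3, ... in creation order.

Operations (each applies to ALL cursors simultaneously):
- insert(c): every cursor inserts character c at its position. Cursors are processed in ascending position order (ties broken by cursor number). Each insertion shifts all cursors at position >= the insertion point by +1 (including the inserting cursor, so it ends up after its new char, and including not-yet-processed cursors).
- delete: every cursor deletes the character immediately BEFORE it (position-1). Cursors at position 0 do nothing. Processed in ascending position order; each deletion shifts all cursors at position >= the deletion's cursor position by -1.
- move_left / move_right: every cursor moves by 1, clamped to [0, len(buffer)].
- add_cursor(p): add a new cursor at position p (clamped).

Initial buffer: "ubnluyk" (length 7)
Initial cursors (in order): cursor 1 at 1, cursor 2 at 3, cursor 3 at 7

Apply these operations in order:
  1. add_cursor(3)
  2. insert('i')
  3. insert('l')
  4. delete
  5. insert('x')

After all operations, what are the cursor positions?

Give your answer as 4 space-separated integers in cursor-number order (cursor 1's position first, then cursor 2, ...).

Answer: 3 9 15 9

Derivation:
After op 1 (add_cursor(3)): buffer="ubnluyk" (len 7), cursors c1@1 c2@3 c4@3 c3@7, authorship .......
After op 2 (insert('i')): buffer="uibniiluyki" (len 11), cursors c1@2 c2@6 c4@6 c3@11, authorship .1..24....3
After op 3 (insert('l')): buffer="uilbniillluykil" (len 15), cursors c1@3 c2@9 c4@9 c3@15, authorship .11..2424....33
After op 4 (delete): buffer="uibniiluyki" (len 11), cursors c1@2 c2@6 c4@6 c3@11, authorship .1..24....3
After op 5 (insert('x')): buffer="uixbniixxluykix" (len 15), cursors c1@3 c2@9 c4@9 c3@15, authorship .11..2424....33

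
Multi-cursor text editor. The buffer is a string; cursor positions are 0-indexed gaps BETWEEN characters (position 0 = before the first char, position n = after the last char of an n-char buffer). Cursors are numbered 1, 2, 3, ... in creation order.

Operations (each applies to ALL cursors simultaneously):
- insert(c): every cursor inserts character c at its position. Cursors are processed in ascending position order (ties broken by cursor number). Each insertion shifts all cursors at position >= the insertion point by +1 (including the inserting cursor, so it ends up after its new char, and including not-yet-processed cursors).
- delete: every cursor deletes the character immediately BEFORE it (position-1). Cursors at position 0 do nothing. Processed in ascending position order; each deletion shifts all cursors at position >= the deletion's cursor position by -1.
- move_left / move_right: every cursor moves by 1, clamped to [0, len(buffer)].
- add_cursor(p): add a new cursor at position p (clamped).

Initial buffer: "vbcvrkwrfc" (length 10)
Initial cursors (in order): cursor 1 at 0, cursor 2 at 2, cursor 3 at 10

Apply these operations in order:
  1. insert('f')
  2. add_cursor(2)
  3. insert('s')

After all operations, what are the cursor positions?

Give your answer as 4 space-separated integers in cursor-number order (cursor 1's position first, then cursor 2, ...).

After op 1 (insert('f')): buffer="fvbfcvrkwrfcf" (len 13), cursors c1@1 c2@4 c3@13, authorship 1..2........3
After op 2 (add_cursor(2)): buffer="fvbfcvrkwrfcf" (len 13), cursors c1@1 c4@2 c2@4 c3@13, authorship 1..2........3
After op 3 (insert('s')): buffer="fsvsbfscvrkwrfcfs" (len 17), cursors c1@2 c4@4 c2@7 c3@17, authorship 11.4.22........33

Answer: 2 7 17 4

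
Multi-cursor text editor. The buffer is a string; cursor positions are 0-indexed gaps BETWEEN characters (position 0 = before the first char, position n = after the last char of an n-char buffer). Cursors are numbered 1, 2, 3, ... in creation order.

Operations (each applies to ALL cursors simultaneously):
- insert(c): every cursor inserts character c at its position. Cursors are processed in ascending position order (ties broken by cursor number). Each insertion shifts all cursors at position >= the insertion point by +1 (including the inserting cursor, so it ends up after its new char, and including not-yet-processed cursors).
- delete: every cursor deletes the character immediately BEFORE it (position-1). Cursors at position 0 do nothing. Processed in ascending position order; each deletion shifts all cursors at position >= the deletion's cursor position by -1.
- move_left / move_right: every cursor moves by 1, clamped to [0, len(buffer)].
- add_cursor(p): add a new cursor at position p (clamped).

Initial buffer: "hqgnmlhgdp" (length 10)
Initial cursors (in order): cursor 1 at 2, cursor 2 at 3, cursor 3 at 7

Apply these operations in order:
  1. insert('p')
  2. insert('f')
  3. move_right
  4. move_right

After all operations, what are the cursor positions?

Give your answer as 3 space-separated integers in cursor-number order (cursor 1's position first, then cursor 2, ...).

Answer: 6 9 15

Derivation:
After op 1 (insert('p')): buffer="hqpgpnmlhpgdp" (len 13), cursors c1@3 c2@5 c3@10, authorship ..1.2....3...
After op 2 (insert('f')): buffer="hqpfgpfnmlhpfgdp" (len 16), cursors c1@4 c2@7 c3@13, authorship ..11.22....33...
After op 3 (move_right): buffer="hqpfgpfnmlhpfgdp" (len 16), cursors c1@5 c2@8 c3@14, authorship ..11.22....33...
After op 4 (move_right): buffer="hqpfgpfnmlhpfgdp" (len 16), cursors c1@6 c2@9 c3@15, authorship ..11.22....33...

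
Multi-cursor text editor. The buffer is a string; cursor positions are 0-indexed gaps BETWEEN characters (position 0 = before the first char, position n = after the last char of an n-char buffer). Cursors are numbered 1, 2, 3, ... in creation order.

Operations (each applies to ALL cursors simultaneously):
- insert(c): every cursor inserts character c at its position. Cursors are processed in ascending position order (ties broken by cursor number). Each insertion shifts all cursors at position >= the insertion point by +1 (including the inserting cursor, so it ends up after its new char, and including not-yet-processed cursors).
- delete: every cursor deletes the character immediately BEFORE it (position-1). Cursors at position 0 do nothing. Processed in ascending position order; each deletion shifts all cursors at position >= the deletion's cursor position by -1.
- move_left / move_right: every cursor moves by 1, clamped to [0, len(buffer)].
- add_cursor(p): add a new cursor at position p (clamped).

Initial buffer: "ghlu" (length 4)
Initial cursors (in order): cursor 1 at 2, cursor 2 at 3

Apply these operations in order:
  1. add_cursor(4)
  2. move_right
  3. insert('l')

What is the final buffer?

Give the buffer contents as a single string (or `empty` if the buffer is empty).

After op 1 (add_cursor(4)): buffer="ghlu" (len 4), cursors c1@2 c2@3 c3@4, authorship ....
After op 2 (move_right): buffer="ghlu" (len 4), cursors c1@3 c2@4 c3@4, authorship ....
After op 3 (insert('l')): buffer="ghllull" (len 7), cursors c1@4 c2@7 c3@7, authorship ...1.23

Answer: ghllull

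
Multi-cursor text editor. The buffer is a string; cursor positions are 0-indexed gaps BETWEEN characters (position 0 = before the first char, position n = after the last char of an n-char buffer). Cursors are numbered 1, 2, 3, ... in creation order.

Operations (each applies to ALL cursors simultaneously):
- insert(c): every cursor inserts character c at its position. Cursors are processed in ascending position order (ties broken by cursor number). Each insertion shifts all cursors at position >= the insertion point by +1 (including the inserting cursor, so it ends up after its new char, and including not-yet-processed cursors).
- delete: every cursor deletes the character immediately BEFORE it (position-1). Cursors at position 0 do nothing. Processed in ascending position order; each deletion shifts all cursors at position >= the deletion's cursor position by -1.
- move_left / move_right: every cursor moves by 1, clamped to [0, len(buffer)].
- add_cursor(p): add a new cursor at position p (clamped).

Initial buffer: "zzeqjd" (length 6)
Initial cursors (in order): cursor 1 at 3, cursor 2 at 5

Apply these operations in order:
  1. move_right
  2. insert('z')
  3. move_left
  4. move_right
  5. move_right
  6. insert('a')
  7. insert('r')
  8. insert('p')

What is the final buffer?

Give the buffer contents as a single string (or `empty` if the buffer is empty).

After op 1 (move_right): buffer="zzeqjd" (len 6), cursors c1@4 c2@6, authorship ......
After op 2 (insert('z')): buffer="zzeqzjdz" (len 8), cursors c1@5 c2@8, authorship ....1..2
After op 3 (move_left): buffer="zzeqzjdz" (len 8), cursors c1@4 c2@7, authorship ....1..2
After op 4 (move_right): buffer="zzeqzjdz" (len 8), cursors c1@5 c2@8, authorship ....1..2
After op 5 (move_right): buffer="zzeqzjdz" (len 8), cursors c1@6 c2@8, authorship ....1..2
After op 6 (insert('a')): buffer="zzeqzjadza" (len 10), cursors c1@7 c2@10, authorship ....1.1.22
After op 7 (insert('r')): buffer="zzeqzjardzar" (len 12), cursors c1@8 c2@12, authorship ....1.11.222
After op 8 (insert('p')): buffer="zzeqzjarpdzarp" (len 14), cursors c1@9 c2@14, authorship ....1.111.2222

Answer: zzeqzjarpdzarp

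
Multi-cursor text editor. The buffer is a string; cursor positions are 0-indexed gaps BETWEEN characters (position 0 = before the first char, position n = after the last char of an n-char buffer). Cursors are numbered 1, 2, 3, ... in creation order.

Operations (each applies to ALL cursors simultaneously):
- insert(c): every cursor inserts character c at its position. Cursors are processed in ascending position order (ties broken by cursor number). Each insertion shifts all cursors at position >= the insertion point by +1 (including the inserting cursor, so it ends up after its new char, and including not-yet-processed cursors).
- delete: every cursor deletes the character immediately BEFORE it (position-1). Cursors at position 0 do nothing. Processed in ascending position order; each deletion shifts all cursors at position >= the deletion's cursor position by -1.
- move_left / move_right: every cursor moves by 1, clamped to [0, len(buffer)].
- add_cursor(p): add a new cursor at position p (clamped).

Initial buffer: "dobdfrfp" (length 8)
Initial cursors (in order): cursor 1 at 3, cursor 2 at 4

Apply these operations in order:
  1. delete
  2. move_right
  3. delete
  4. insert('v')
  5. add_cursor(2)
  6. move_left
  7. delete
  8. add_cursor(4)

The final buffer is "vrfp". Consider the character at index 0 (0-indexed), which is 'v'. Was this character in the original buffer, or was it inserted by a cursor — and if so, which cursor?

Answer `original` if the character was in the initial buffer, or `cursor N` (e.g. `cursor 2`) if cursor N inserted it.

Answer: cursor 2

Derivation:
After op 1 (delete): buffer="dofrfp" (len 6), cursors c1@2 c2@2, authorship ......
After op 2 (move_right): buffer="dofrfp" (len 6), cursors c1@3 c2@3, authorship ......
After op 3 (delete): buffer="drfp" (len 4), cursors c1@1 c2@1, authorship ....
After op 4 (insert('v')): buffer="dvvrfp" (len 6), cursors c1@3 c2@3, authorship .12...
After op 5 (add_cursor(2)): buffer="dvvrfp" (len 6), cursors c3@2 c1@3 c2@3, authorship .12...
After op 6 (move_left): buffer="dvvrfp" (len 6), cursors c3@1 c1@2 c2@2, authorship .12...
After op 7 (delete): buffer="vrfp" (len 4), cursors c1@0 c2@0 c3@0, authorship 2...
After op 8 (add_cursor(4)): buffer="vrfp" (len 4), cursors c1@0 c2@0 c3@0 c4@4, authorship 2...
Authorship (.=original, N=cursor N): 2 . . .
Index 0: author = 2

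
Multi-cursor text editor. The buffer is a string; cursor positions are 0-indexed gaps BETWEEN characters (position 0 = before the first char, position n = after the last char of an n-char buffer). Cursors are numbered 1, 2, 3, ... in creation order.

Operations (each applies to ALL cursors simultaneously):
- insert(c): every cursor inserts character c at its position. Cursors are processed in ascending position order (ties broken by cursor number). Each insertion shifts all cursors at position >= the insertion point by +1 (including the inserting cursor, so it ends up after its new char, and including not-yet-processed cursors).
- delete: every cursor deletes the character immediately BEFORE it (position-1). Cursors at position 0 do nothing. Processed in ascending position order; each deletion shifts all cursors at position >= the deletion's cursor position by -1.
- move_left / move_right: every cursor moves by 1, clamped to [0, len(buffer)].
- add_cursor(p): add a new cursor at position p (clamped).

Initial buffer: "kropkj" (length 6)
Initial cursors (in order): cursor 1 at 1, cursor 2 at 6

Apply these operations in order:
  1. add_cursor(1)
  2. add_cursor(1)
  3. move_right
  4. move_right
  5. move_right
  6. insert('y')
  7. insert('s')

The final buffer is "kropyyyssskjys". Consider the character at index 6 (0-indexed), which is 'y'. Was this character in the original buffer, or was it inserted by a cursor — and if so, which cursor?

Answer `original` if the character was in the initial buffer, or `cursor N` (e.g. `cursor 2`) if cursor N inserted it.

After op 1 (add_cursor(1)): buffer="kropkj" (len 6), cursors c1@1 c3@1 c2@6, authorship ......
After op 2 (add_cursor(1)): buffer="kropkj" (len 6), cursors c1@1 c3@1 c4@1 c2@6, authorship ......
After op 3 (move_right): buffer="kropkj" (len 6), cursors c1@2 c3@2 c4@2 c2@6, authorship ......
After op 4 (move_right): buffer="kropkj" (len 6), cursors c1@3 c3@3 c4@3 c2@6, authorship ......
After op 5 (move_right): buffer="kropkj" (len 6), cursors c1@4 c3@4 c4@4 c2@6, authorship ......
After op 6 (insert('y')): buffer="kropyyykjy" (len 10), cursors c1@7 c3@7 c4@7 c2@10, authorship ....134..2
After op 7 (insert('s')): buffer="kropyyyssskjys" (len 14), cursors c1@10 c3@10 c4@10 c2@14, authorship ....134134..22
Authorship (.=original, N=cursor N): . . . . 1 3 4 1 3 4 . . 2 2
Index 6: author = 4

Answer: cursor 4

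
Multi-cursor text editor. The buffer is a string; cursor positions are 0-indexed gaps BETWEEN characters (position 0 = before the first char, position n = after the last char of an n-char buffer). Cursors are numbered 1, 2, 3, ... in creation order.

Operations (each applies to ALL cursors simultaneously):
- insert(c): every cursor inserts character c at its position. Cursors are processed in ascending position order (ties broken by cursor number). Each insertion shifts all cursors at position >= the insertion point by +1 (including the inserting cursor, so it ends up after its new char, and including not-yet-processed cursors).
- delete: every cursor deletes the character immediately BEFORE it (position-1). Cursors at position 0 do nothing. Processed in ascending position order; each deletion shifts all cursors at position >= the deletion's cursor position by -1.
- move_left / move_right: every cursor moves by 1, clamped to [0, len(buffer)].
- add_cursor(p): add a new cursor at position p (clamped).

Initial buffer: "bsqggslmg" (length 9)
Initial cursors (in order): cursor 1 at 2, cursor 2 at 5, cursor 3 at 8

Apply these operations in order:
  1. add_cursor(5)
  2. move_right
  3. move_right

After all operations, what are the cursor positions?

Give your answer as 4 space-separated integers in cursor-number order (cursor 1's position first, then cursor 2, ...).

After op 1 (add_cursor(5)): buffer="bsqggslmg" (len 9), cursors c1@2 c2@5 c4@5 c3@8, authorship .........
After op 2 (move_right): buffer="bsqggslmg" (len 9), cursors c1@3 c2@6 c4@6 c3@9, authorship .........
After op 3 (move_right): buffer="bsqggslmg" (len 9), cursors c1@4 c2@7 c4@7 c3@9, authorship .........

Answer: 4 7 9 7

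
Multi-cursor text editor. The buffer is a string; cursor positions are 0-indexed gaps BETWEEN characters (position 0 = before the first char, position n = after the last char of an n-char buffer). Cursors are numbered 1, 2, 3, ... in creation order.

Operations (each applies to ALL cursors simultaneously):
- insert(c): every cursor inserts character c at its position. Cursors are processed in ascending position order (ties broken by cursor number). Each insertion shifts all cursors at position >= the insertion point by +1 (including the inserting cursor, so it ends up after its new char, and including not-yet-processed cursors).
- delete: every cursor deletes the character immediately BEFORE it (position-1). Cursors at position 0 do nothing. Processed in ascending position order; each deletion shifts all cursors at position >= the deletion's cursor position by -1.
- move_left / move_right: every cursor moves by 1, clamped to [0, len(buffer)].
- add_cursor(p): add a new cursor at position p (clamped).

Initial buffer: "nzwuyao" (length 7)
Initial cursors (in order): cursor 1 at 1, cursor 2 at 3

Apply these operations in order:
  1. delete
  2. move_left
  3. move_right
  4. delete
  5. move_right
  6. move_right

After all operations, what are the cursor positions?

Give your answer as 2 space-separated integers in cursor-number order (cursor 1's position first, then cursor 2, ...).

Answer: 2 2

Derivation:
After op 1 (delete): buffer="zuyao" (len 5), cursors c1@0 c2@1, authorship .....
After op 2 (move_left): buffer="zuyao" (len 5), cursors c1@0 c2@0, authorship .....
After op 3 (move_right): buffer="zuyao" (len 5), cursors c1@1 c2@1, authorship .....
After op 4 (delete): buffer="uyao" (len 4), cursors c1@0 c2@0, authorship ....
After op 5 (move_right): buffer="uyao" (len 4), cursors c1@1 c2@1, authorship ....
After op 6 (move_right): buffer="uyao" (len 4), cursors c1@2 c2@2, authorship ....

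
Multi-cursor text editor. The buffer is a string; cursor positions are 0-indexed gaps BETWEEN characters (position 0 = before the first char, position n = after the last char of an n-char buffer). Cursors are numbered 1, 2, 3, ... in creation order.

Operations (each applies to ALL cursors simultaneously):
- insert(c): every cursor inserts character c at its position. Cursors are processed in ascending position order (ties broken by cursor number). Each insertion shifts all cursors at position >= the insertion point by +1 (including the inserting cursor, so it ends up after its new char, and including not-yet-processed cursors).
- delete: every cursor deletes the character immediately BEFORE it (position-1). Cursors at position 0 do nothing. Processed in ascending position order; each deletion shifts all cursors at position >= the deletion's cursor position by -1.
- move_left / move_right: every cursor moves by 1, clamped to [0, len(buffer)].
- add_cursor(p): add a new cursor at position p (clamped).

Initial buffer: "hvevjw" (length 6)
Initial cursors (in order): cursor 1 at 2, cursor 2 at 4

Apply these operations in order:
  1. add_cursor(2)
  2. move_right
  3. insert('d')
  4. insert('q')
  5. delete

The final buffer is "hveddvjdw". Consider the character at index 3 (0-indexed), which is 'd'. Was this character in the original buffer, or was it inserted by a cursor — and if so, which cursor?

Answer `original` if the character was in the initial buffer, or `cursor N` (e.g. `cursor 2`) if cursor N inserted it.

Answer: cursor 1

Derivation:
After op 1 (add_cursor(2)): buffer="hvevjw" (len 6), cursors c1@2 c3@2 c2@4, authorship ......
After op 2 (move_right): buffer="hvevjw" (len 6), cursors c1@3 c3@3 c2@5, authorship ......
After op 3 (insert('d')): buffer="hveddvjdw" (len 9), cursors c1@5 c3@5 c2@8, authorship ...13..2.
After op 4 (insert('q')): buffer="hveddqqvjdqw" (len 12), cursors c1@7 c3@7 c2@11, authorship ...1313..22.
After op 5 (delete): buffer="hveddvjdw" (len 9), cursors c1@5 c3@5 c2@8, authorship ...13..2.
Authorship (.=original, N=cursor N): . . . 1 3 . . 2 .
Index 3: author = 1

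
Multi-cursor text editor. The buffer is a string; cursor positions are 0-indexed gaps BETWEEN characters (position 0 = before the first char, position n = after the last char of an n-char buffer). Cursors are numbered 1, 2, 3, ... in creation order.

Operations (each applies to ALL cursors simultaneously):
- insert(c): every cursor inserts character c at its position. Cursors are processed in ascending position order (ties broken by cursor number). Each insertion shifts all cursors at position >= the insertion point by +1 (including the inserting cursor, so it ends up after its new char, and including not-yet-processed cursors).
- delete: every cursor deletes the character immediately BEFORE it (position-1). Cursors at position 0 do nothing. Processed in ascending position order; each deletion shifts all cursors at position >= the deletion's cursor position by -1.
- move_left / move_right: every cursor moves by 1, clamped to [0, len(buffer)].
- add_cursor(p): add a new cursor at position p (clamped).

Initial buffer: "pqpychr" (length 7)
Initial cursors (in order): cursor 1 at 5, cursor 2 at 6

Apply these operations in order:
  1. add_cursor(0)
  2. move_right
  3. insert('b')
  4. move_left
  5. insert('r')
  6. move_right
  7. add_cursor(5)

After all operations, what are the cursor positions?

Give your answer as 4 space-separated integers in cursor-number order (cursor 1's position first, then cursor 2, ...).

Answer: 10 13 3 5

Derivation:
After op 1 (add_cursor(0)): buffer="pqpychr" (len 7), cursors c3@0 c1@5 c2@6, authorship .......
After op 2 (move_right): buffer="pqpychr" (len 7), cursors c3@1 c1@6 c2@7, authorship .......
After op 3 (insert('b')): buffer="pbqpychbrb" (len 10), cursors c3@2 c1@8 c2@10, authorship .3.....1.2
After op 4 (move_left): buffer="pbqpychbrb" (len 10), cursors c3@1 c1@7 c2@9, authorship .3.....1.2
After op 5 (insert('r')): buffer="prbqpychrbrrb" (len 13), cursors c3@2 c1@9 c2@12, authorship .33.....11.22
After op 6 (move_right): buffer="prbqpychrbrrb" (len 13), cursors c3@3 c1@10 c2@13, authorship .33.....11.22
After op 7 (add_cursor(5)): buffer="prbqpychrbrrb" (len 13), cursors c3@3 c4@5 c1@10 c2@13, authorship .33.....11.22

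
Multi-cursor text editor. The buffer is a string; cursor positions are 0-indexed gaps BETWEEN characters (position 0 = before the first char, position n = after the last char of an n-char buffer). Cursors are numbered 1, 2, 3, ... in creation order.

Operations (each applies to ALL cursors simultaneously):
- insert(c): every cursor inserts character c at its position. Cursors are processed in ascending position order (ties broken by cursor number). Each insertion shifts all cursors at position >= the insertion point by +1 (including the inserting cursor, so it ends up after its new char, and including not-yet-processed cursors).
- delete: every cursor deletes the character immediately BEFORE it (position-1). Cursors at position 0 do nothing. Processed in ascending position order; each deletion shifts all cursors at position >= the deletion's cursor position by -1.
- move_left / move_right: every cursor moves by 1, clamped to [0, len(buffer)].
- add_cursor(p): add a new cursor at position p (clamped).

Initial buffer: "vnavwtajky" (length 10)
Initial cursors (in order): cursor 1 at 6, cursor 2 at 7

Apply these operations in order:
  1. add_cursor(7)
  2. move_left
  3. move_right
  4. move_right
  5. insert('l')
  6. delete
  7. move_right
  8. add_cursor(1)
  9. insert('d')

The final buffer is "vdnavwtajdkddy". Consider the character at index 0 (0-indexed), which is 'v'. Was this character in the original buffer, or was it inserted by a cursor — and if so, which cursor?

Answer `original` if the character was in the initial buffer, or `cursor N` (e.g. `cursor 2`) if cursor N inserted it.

Answer: original

Derivation:
After op 1 (add_cursor(7)): buffer="vnavwtajky" (len 10), cursors c1@6 c2@7 c3@7, authorship ..........
After op 2 (move_left): buffer="vnavwtajky" (len 10), cursors c1@5 c2@6 c3@6, authorship ..........
After op 3 (move_right): buffer="vnavwtajky" (len 10), cursors c1@6 c2@7 c3@7, authorship ..........
After op 4 (move_right): buffer="vnavwtajky" (len 10), cursors c1@7 c2@8 c3@8, authorship ..........
After op 5 (insert('l')): buffer="vnavwtaljllky" (len 13), cursors c1@8 c2@11 c3@11, authorship .......1.23..
After op 6 (delete): buffer="vnavwtajky" (len 10), cursors c1@7 c2@8 c3@8, authorship ..........
After op 7 (move_right): buffer="vnavwtajky" (len 10), cursors c1@8 c2@9 c3@9, authorship ..........
After op 8 (add_cursor(1)): buffer="vnavwtajky" (len 10), cursors c4@1 c1@8 c2@9 c3@9, authorship ..........
After op 9 (insert('d')): buffer="vdnavwtajdkddy" (len 14), cursors c4@2 c1@10 c2@13 c3@13, authorship .4.......1.23.
Authorship (.=original, N=cursor N): . 4 . . . . . . . 1 . 2 3 .
Index 0: author = original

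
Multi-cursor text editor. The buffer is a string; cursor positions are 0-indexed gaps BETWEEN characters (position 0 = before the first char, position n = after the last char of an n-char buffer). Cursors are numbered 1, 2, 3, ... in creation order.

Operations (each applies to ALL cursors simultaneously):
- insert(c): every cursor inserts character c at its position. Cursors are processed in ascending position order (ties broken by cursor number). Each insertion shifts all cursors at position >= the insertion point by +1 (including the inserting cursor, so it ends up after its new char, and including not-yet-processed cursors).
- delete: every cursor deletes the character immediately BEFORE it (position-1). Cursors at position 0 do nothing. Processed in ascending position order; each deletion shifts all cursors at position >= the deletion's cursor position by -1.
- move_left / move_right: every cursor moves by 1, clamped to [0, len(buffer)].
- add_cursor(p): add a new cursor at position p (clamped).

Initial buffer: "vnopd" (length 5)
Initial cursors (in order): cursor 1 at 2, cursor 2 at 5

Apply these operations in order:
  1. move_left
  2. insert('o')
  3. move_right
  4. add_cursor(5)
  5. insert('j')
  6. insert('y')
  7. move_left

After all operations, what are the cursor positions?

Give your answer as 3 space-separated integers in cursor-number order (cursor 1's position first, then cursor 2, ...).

After op 1 (move_left): buffer="vnopd" (len 5), cursors c1@1 c2@4, authorship .....
After op 2 (insert('o')): buffer="vonopod" (len 7), cursors c1@2 c2@6, authorship .1...2.
After op 3 (move_right): buffer="vonopod" (len 7), cursors c1@3 c2@7, authorship .1...2.
After op 4 (add_cursor(5)): buffer="vonopod" (len 7), cursors c1@3 c3@5 c2@7, authorship .1...2.
After op 5 (insert('j')): buffer="vonjopjodj" (len 10), cursors c1@4 c3@7 c2@10, authorship .1.1..32.2
After op 6 (insert('y')): buffer="vonjyopjyodjy" (len 13), cursors c1@5 c3@9 c2@13, authorship .1.11..332.22
After op 7 (move_left): buffer="vonjyopjyodjy" (len 13), cursors c1@4 c3@8 c2@12, authorship .1.11..332.22

Answer: 4 12 8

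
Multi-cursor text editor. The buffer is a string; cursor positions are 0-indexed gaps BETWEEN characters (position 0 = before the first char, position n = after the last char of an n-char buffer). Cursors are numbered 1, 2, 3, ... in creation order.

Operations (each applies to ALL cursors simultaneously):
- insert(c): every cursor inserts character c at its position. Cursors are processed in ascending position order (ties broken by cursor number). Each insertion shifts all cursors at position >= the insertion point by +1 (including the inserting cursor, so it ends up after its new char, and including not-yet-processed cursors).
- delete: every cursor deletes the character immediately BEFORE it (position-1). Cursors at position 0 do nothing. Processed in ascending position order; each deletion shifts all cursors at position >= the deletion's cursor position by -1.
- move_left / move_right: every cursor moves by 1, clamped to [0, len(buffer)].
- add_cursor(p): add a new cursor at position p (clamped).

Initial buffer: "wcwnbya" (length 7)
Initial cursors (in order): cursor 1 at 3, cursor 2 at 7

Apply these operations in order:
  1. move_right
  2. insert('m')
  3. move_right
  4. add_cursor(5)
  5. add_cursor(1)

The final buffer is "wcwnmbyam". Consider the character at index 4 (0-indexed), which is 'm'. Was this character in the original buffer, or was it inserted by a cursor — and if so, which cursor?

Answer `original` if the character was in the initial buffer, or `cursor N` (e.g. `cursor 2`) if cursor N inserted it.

After op 1 (move_right): buffer="wcwnbya" (len 7), cursors c1@4 c2@7, authorship .......
After op 2 (insert('m')): buffer="wcwnmbyam" (len 9), cursors c1@5 c2@9, authorship ....1...2
After op 3 (move_right): buffer="wcwnmbyam" (len 9), cursors c1@6 c2@9, authorship ....1...2
After op 4 (add_cursor(5)): buffer="wcwnmbyam" (len 9), cursors c3@5 c1@6 c2@9, authorship ....1...2
After op 5 (add_cursor(1)): buffer="wcwnmbyam" (len 9), cursors c4@1 c3@5 c1@6 c2@9, authorship ....1...2
Authorship (.=original, N=cursor N): . . . . 1 . . . 2
Index 4: author = 1

Answer: cursor 1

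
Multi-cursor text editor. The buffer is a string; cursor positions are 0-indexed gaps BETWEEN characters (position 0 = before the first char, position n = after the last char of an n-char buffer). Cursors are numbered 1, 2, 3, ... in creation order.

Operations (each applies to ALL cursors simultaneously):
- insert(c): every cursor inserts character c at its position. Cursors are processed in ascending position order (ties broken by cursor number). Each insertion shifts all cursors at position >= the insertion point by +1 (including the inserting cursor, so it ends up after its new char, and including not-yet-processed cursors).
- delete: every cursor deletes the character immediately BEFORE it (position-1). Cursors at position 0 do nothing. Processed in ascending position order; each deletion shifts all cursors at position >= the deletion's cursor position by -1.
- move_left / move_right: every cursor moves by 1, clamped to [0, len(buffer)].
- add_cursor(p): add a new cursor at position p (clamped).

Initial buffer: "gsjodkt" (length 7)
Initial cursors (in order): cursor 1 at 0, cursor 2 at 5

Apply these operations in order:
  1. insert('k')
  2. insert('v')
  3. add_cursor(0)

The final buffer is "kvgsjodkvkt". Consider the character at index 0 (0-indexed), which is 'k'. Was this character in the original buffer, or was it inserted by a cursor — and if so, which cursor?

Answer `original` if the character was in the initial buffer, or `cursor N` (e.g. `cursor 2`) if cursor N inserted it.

Answer: cursor 1

Derivation:
After op 1 (insert('k')): buffer="kgsjodkkt" (len 9), cursors c1@1 c2@7, authorship 1.....2..
After op 2 (insert('v')): buffer="kvgsjodkvkt" (len 11), cursors c1@2 c2@9, authorship 11.....22..
After op 3 (add_cursor(0)): buffer="kvgsjodkvkt" (len 11), cursors c3@0 c1@2 c2@9, authorship 11.....22..
Authorship (.=original, N=cursor N): 1 1 . . . . . 2 2 . .
Index 0: author = 1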